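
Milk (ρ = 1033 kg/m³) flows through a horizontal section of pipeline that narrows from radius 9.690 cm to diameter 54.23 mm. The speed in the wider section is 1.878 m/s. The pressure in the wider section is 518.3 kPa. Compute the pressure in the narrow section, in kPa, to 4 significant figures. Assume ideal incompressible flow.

Continuity gives A₁v₁ = A₂v₂, so v₂ = (295.0 cm²)/(23.10 cm²) × 1.878 m/s = 23.98 m/s.
The pipe is horizontal, so Bernoulli reduces to P₁ + ½ρv₁² = P₂ + ½ρv₂².
P₂ = P₁ − ½ρ(v₂² − v₁²) = 518300 − ½·1033·(23.98² − 1.878²) = 518300 − 295300 = 223000 Pa.

P₂ ≈ 223.0 kPa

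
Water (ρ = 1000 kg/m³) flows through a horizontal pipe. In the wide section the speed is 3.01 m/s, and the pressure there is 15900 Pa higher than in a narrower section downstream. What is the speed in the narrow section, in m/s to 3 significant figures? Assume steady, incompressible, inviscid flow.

v₂ ≈ 6.39 m/s

With h₁ = h₂, rearranging Bernoulli gives v₂ = √(v₁² + 2ΔP/ρ).
v₂ = √(3.01² + 2·15900/1000) = √(9.06 + 31.8) = 6.39 m/s.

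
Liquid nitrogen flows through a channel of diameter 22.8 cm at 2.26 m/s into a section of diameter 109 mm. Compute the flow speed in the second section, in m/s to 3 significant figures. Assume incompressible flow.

By continuity, v₂ = v₁·A₁/A₂ = 2.26·(408/93.3) = 9.89 m/s.

9.89 m/s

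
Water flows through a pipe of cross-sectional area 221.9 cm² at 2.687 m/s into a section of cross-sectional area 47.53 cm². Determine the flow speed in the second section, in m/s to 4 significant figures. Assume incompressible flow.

Continuity gives A₁v₁ = A₂v₂, so v₂ = (221.9 cm²)/(47.53 cm²) × 2.687 m/s = 12.54 m/s.

v₂ ≈ 12.54 m/s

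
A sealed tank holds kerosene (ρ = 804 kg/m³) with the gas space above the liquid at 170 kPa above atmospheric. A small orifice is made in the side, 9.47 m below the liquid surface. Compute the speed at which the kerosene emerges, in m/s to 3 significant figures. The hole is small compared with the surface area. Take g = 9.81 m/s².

Take point 1 at the surface (v₁ ≈ 0) and point 2 at the hole (at atmospheric pressure). Bernoulli: P₁ + ρg h = P_atm + ½ρv₂².
With P₁ − P_atm = 170000 Pa, v₂ = √(2gh + 2ΔP/ρ) = √(2·9.81·9.47 + 2·170000/804) = 24.7 m/s.

v ≈ 24.7 m/s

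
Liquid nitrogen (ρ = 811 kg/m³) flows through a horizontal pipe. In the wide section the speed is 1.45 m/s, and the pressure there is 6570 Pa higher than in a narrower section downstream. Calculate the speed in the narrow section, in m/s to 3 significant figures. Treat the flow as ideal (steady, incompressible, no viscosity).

4.28 m/s

With h₁ = h₂, rearranging Bernoulli gives v₂ = √(v₁² + 2ΔP/ρ).
v₂ = √(1.45² + 2·6570/811) = √(2.10 + 16.2) = 4.28 m/s.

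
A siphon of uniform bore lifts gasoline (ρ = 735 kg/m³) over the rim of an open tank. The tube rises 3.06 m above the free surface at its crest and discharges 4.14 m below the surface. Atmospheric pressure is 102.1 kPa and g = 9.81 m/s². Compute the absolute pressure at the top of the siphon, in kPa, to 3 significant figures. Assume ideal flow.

Bernoulli surface→outlet gives ½v² = g·h_out, so v = √(2·9.81·4.14) = 9.01 m/s.
With constant cross-section the crest speed equals v; applying Bernoulli from the surface up to the crest, P_top = P_atm − ½ρv² − ρg·h_top.
P_top = 102100 − ½·735·9.01² − 735·9.81·3.06 = 50200 Pa.

P_top ≈ 50.2 kPa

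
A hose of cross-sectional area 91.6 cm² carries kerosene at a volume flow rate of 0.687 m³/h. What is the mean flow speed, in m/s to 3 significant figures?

Q = 0.687 m³/h = 0.000191 m³/s.
v = Q/A = 0.000191 / 0.00916 = 0.0208 m/s.

0.0208 m/s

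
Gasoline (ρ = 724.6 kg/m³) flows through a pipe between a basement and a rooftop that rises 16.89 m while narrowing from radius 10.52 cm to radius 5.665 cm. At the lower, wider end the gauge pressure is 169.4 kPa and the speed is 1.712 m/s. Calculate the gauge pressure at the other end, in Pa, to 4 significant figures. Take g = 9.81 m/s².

P₂ = 37770 Pa

Continuity gives A₁v₁ = A₂v₂, so v₂ = (347.7 cm²)/(100.8 cm²) × 1.712 m/s = 5.904 m/s.
Energy conservation along the streamline gives P₂ = P₁ − ½ρ(v₂² − v₁²) − ρg(h₂ − h₁).
P₂ = 169400 + ½·724.6·(1.712² − 5.904²) − 724.6·9.81·(+16.89) = 169400 + (-11570) − (120100) = 37770 Pa.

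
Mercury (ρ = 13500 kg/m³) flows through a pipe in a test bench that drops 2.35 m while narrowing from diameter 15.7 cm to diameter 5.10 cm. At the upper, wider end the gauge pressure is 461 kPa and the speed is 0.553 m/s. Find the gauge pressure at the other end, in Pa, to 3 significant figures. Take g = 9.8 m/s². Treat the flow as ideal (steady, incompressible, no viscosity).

Continuity gives A₁v₁ = A₂v₂, so v₂ = (194 cm²)/(20.4 cm²) × 0.553 m/s = 5.24 m/s.
Energy conservation along the streamline gives P₂ = P₁ − ½ρ(v₂² − v₁²) − ρg(h₂ − h₁).
P₂ = 461000 + ½·13500·(0.553² − 5.24²) − 13500·9.8·(−2.35) = 461000 + (-183000) − (-311000) = 589000 Pa.

P₂ = 589000 Pa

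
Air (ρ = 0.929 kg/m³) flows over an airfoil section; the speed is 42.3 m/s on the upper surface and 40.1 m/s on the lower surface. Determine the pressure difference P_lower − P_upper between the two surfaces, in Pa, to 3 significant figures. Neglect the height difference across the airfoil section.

ΔP ≈ 84.2 Pa

With negligible Δh, P + ½ρv² is constant, so P_low − P_up = ½ρ(v_up² − v_low²).
ΔP = ½·0.929·(42.3² − 40.1²) = 84.2 Pa.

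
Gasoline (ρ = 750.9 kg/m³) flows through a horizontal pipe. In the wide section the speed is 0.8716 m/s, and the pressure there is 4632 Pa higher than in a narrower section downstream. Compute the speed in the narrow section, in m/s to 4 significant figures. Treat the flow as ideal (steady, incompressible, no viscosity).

Horizontal Bernoulli: P₁ + ½ρv₁² = P₂ + ½ρv₂², so v₂² = v₁² + 2(P₁ − P₂)/ρ.
v₂ = √(0.8716² + 2·4632/750.9) = √(0.7597 + 12.34) = 3.619 m/s.

v₂ ≈ 3.619 m/s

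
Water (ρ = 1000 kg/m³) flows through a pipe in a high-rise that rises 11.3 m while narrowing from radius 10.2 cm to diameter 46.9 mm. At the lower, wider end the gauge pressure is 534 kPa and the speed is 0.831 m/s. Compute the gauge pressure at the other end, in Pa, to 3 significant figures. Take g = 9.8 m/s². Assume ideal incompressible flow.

The volume flow rate is constant, so v₂ = (A₁/A₂)v₁ = (327/17.3)·0.831 = 15.7 m/s.
Bernoulli: P₁ + ½ρv₁² + ρg h₁ = P₂ + ½ρv₂² + ρg h₂, so P₂ = P₁ + ½ρ(v₁² − v₂²) − ρg(h₂ − h₁).
P₂ = 534000 + ½·1000·(0.831² − 15.7²) − 1000·9.8·(+11.3) = 534000 + (-123000) − (111000) = 300000 Pa.

P₂ ≈ 300000 Pa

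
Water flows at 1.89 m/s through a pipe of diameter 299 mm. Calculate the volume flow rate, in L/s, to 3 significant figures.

Q ≈ 133 L/s

Q = A·v = 0.0702 m² × 1.89 m/s = 0.133 m³/s.
Converting: 0.133 m³/s × 1000 = 133 L/s.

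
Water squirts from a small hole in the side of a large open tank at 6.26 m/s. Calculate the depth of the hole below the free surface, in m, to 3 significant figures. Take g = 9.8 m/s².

h ≈ 2.00 m

Inverting v = √(2gh) gives h = v² / 2g.
h = 6.26²/(2·9.8) = 39.2/19.60 = 2.00 m.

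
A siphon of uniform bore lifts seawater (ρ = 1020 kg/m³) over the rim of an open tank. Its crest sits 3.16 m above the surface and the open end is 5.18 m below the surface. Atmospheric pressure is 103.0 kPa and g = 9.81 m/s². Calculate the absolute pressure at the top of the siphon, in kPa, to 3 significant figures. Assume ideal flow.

Bernoulli surface→outlet gives ½v² = g·h_out, so v = √(2·9.81·5.18) = 10.1 m/s.
With constant cross-section the crest speed equals v; applying Bernoulli from the surface up to the crest, P_top = P_atm − ½ρv² − ρg·h_top.
P_top = 103000 − ½·1020·10.1² − 1020·9.81·3.16 = 19500 Pa.

P_top ≈ 19.5 kPa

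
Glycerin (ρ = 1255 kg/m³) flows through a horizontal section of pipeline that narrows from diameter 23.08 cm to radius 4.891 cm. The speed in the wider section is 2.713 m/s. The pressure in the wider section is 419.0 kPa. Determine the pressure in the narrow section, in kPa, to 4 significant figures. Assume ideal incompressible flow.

280.5 kPa

Mass conservation (A₁v₁ = A₂v₂) gives v₂ = 2.713 × 418.4/75.15 = 15.10 m/s.
The pipe is horizontal, so Bernoulli reduces to P₁ + ½ρv₁² = P₂ + ½ρv₂².
P₂ = P₁ − ½ρ(v₂² − v₁²) = 419000 − ½·1255·(15.10² − 2.713²) = 419000 − 138500 = 280500 Pa.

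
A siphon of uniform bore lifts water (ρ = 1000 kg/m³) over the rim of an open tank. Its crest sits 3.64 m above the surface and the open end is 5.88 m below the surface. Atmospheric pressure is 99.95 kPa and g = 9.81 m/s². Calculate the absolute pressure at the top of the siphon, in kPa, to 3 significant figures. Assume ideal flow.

Bernoulli surface→outlet gives ½v² = g·h_out, so v = √(2·9.81·5.88) = 10.7 m/s.
The bore is uniform, so the speed at the crest is the same v. Bernoulli surface→crest: P_atm = P_top + ½ρv² + ρg·h_top.
P_top = 99950 − ½·1000·10.7² − 1000·9.81·3.64 = 6560 Pa.

P_top = 6.56 kPa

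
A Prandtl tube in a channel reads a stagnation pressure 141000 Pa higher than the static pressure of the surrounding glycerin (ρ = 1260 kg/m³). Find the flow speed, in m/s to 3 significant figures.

15.0 m/s

The dynamic pressure equals the rise in static pressure at the stagnation point: ΔP = ½ρv².
v = √(2ΔP/ρ) = √(2·141000/1260) = 15.0 m/s.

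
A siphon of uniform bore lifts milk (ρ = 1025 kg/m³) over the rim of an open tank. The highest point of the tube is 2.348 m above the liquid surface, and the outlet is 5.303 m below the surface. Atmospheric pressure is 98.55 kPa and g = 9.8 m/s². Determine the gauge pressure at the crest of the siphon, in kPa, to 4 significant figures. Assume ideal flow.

The outlet speed comes from Torricelli: v = √(2g·5.303) = 10.20 m/s.
With constant cross-section the crest speed equals v; applying Bernoulli from the surface up to the crest, P_top = P_atm − ½ρv² − ρg·h_top.
P_top = 98550 − ½·1025·10.20² − 1025·9.8·2.348 = 21700 Pa. So P_gauge = P_top − P_atm = -76850 Pa.

P_gauge ≈ -76.85 kPa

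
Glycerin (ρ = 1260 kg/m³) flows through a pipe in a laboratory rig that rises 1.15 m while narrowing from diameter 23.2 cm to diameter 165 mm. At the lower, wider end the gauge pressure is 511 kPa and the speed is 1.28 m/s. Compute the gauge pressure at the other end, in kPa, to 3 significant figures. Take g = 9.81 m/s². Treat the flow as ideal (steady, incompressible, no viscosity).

Mass conservation (A₁v₁ = A₂v₂) gives v₂ = 1.28 × 423/214 = 2.53 m/s.
Applying Bernoulli between the two ends and solving for P₂: P₂ = P₁ + ½ρ(v₁² − v₂²) − ρgΔh.
P₂ = 511000 + ½·1260·(1.28² − 2.53²) − 1260·9.81·(+1.15) = 511000 + (-3000) − (14200) = 494000 Pa.

P₂ ≈ 494 kPa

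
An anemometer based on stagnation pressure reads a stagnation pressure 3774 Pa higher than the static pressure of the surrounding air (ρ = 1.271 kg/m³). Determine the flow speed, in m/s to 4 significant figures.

Bernoulli between the free stream and the stagnation point: ½ρv² = P_stag − P_static.
v = √(2ΔP/ρ) = √(2·3774/1.271) = 77.06 m/s.

v = 77.06 m/s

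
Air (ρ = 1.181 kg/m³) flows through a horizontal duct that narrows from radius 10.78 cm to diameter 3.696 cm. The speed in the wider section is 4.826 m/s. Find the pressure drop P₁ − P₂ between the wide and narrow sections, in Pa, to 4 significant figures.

The volume flow rate is constant, so v₂ = (A₁/A₂)v₁ = (365.1/10.73)·4.826 = 164.2 m/s.
Along the horizontal streamline, P + ½ρv² is constant.
P₁ − P₂ = ½·1.181·(164.2² − 4.826²) = ½·1.181·26940 = 15910 Pa.

ΔP ≈ 15910 Pa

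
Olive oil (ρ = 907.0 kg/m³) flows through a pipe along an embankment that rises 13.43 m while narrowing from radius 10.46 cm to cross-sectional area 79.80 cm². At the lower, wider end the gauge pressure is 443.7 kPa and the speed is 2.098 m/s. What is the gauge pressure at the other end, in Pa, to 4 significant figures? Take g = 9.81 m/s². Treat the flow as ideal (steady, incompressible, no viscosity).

The volume flow rate is constant, so v₂ = (A₁/A₂)v₁ = (343.7/79.80)·2.098 = 9.037 m/s.
Bernoulli: P₁ + ½ρv₁² + ρg h₁ = P₂ + ½ρv₂² + ρg h₂, so P₂ = P₁ + ½ρ(v₁² − v₂²) − ρg(h₂ − h₁).
P₂ = 443700 + ½·907.0·(2.098² − 9.037²) − 907.0·9.81·(+13.43) = 443700 + (-35040) − (119500) = 289200 Pa.

P₂ = 289200 Pa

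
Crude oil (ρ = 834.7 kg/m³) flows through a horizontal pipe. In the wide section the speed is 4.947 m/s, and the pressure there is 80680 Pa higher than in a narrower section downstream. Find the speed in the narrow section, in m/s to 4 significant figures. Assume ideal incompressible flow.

With h₁ = h₂, rearranging Bernoulli gives v₂ = √(v₁² + 2ΔP/ρ).
v₂ = √(4.947² + 2·80680/834.7) = √(24.47 + 193.3) = 14.76 m/s.

v₂ = 14.76 m/s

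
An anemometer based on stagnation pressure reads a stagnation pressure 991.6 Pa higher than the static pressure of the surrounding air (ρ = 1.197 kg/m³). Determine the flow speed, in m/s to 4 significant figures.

40.70 m/s

The dynamic pressure equals the rise in static pressure at the stagnation point: ΔP = ½ρv².
v = √(2ΔP/ρ) = √(2·991.6/1.197) = 40.70 m/s.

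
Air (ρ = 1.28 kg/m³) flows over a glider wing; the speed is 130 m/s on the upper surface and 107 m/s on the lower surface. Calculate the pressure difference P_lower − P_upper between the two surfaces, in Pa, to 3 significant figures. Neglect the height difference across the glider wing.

The pressure is lower where the speed is higher: ΔP = ½ρ(v_up² − v_low²).
ΔP = ½·1.28·(130² − 107²) = 3490 Pa.

ΔP ≈ 3490 Pa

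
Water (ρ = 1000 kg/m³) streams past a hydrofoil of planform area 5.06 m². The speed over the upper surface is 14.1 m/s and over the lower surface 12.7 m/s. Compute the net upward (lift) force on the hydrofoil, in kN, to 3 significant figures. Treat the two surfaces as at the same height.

F = 94.9 kN

With equal heights on the two surfaces, Bernoulli gives P_lower − P_upper = ½ρ(v_upper² − v_lower²).
ΔP = ½·1000·(14.1² − 12.7²) = 18800 Pa.
Lift = ΔP · A = 18800 × 5.06 = 94900 N.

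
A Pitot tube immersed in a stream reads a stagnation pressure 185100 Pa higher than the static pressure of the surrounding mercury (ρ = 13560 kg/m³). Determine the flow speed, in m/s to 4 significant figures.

Bernoulli between the free stream and the stagnation point: ½ρv² = P_stag − P_static.
v = √(2ΔP/ρ) = √(2·185100/13560) = 5.225 m/s.

v ≈ 5.225 m/s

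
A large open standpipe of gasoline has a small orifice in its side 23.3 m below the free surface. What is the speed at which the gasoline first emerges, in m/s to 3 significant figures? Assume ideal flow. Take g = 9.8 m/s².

v ≈ 21.4 m/s

With the surface at rest and both surface and jet at atmospheric pressure, Bernoulli gives ρg h = ½ρv², so v = √(2gh) = √(2·9.8·23.3) = 21.4 m/s.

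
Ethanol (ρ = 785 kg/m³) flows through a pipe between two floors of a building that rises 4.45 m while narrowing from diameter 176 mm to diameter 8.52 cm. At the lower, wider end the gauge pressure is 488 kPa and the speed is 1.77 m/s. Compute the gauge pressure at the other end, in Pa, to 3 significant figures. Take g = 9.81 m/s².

Mass conservation (A₁v₁ = A₂v₂) gives v₂ = 1.77 × 243/57.0 = 7.55 m/s.
Energy conservation along the streamline gives P₂ = P₁ − ½ρ(v₂² − v₁²) − ρg(h₂ − h₁).
P₂ = 488000 + ½·785·(1.77² − 7.55²) − 785·9.81·(+4.45) = 488000 + (-21200) − (34300) = 433000 Pa.

P₂ = 433000 Pa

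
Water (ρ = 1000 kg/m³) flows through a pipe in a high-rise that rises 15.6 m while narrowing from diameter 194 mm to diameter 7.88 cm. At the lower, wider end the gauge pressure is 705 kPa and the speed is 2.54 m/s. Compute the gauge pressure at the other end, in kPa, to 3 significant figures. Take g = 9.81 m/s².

Continuity gives A₁v₁ = A₂v₂, so v₂ = (296 cm²)/(48.8 cm²) × 2.54 m/s = 15.4 m/s.
Energy conservation along the streamline gives P₂ = P₁ − ½ρ(v₂² − v₁²) − ρg(h₂ − h₁).
P₂ = 705000 + ½·1000·(2.54² − 15.4²) − 1000·9.81·(+15.6) = 705000 + (-115000) − (153000) = 437000 Pa.

P₂ = 437 kPa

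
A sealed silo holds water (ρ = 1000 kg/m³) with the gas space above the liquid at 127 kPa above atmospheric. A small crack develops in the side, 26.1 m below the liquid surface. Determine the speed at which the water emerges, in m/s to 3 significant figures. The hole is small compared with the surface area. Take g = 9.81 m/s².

v ≈ 27.7 m/s

Take point 1 at the surface (v₁ ≈ 0) and point 2 at the hole (at atmospheric pressure). Bernoulli: P₁ + ρg h = P_atm + ½ρv₂².
With P₁ − P_atm = 127000 Pa, v₂ = √(2gh + 2ΔP/ρ) = √(2·9.81·26.1 + 2·127000/1000) = 27.7 m/s.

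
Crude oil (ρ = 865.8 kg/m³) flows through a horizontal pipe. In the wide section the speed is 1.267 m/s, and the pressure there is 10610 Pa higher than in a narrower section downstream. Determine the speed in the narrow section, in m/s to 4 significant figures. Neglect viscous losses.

Along the level pipe P + ½ρv² is conserved, hence v₂² = v₁² + 2(P₁ − P₂)/ρ.
v₂ = √(1.267² + 2·10610/865.8) = √(1.605 + 24.51) = 5.110 m/s.

v₂ ≈ 5.110 m/s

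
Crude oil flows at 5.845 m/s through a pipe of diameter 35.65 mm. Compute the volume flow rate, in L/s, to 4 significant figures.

Q = A·v = 0.0009982 m² × 5.845 m/s = 0.005834 m³/s.
Converting: 0.005834 m³/s × 1000 = 5.834 L/s.

Q ≈ 5.834 L/s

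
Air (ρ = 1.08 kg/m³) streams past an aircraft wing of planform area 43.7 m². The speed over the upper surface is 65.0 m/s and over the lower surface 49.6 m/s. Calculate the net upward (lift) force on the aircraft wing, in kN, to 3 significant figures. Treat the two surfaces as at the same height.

The faster flow above has the lower pressure; Bernoulli (same height) gives ΔP = ½ρ(v_up² − v_low²).
ΔP = ½·1.08·(65.0² − 49.6²) = 953 Pa.
Lift = ΔP · A = 953 × 43.7 = 41600 N.

F ≈ 41.6 kN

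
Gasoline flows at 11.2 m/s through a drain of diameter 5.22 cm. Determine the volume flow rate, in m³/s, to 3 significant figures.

Q = 0.0240 m³/s

Q = A·v = 0.00214 m² × 11.2 m/s = 0.0240 m³/s.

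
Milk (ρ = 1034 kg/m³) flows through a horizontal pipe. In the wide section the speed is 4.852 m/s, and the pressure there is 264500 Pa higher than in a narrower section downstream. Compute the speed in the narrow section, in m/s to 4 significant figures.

23.13 m/s

With h₁ = h₂, rearranging Bernoulli gives v₂ = √(v₁² + 2ΔP/ρ).
v₂ = √(4.852² + 2·264500/1034) = √(23.54 + 511.6) = 23.13 m/s.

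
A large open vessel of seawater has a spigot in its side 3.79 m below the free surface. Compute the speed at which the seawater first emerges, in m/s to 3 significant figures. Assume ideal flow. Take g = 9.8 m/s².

The surface is effectively still and both ends are open, so ½v² = gh and v = √(2·9.8·3.79) = 8.62 m/s.

v ≈ 8.62 m/s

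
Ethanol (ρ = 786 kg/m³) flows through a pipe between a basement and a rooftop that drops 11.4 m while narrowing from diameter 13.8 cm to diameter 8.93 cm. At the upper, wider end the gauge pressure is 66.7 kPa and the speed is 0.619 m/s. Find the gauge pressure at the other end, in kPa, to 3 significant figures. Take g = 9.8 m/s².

P₂ ≈ 154 kPa

Continuity gives A₁v₁ = A₂v₂, so v₂ = (150 cm²)/(62.6 cm²) × 0.619 m/s = 1.48 m/s.
Applying Bernoulli between the two ends and solving for P₂: P₂ = P₁ + ½ρ(v₁² − v₂²) − ρgΔh.
P₂ = 66700 + ½·786·(0.619² − 1.48²) − 786·9.8·(−11.4) = 66700 + (-708) − (-87800) = 154000 Pa.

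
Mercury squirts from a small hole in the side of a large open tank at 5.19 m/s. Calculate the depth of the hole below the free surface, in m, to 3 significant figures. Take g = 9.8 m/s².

Torricelli: v = √(2gh), so h = v²/(2g).
h = 5.19²/(2·9.8) = 26.9/19.60 = 1.37 m.

1.37 m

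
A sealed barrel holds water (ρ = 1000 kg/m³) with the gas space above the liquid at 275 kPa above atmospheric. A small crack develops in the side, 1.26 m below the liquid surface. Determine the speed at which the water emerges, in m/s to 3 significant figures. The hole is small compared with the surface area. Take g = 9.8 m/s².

v ≈ 24.0 m/s

Take point 1 at the surface (v₁ ≈ 0) and point 2 at the hole (at atmospheric pressure). Bernoulli: P₁ + ρg h = P_atm + ½ρv₂².
With P₁ − P_atm = 275000 Pa, v₂ = √(2gh + 2ΔP/ρ) = √(2·9.8·1.26 + 2·275000/1000) = 24.0 m/s.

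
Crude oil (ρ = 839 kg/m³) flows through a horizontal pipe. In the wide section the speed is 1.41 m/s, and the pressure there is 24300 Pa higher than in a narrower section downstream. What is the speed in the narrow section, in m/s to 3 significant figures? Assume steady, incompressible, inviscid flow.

Horizontal Bernoulli: P₁ + ½ρv₁² = P₂ + ½ρv₂², so v₂² = v₁² + 2(P₁ − P₂)/ρ.
v₂ = √(1.41² + 2·24300/839) = √(1.99 + 57.9) = 7.74 m/s.

v₂ ≈ 7.74 m/s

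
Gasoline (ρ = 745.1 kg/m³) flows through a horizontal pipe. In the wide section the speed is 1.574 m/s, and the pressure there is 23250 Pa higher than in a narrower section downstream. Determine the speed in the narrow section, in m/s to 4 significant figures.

v₂ ≈ 8.055 m/s

Along the level pipe P + ½ρv² is conserved, hence v₂² = v₁² + 2(P₁ − P₂)/ρ.
v₂ = √(1.574² + 2·23250/745.1) = √(2.477 + 62.41) = 8.055 m/s.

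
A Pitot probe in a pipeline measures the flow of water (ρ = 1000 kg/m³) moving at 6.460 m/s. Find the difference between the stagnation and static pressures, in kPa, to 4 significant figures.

At the stagnation point the flow is brought to rest, so Bernoulli gives P_stag − P_static = ½ρv².
ΔP = ½·1000·6.460² = 20870 Pa.

20.87 kPa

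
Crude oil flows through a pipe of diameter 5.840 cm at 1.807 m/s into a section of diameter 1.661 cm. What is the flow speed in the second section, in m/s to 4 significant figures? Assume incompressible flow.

Mass conservation (A₁v₁ = A₂v₂) gives v₂ = 1.807 × 26.79/2.167 = 22.34 m/s.

22.34 m/s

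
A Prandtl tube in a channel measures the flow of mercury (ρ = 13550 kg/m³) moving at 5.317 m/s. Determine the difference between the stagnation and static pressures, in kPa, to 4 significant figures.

191.5 kPa

The dynamic pressure equals the rise in static pressure at the stagnation point: ΔP = ½ρv².
ΔP = ½·13550·5.317² = 191500 Pa.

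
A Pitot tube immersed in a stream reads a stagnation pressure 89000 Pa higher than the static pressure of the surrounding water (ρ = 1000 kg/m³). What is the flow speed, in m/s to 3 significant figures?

The dynamic pressure equals the rise in static pressure at the stagnation point: ΔP = ½ρv².
v = √(2ΔP/ρ) = √(2·89000/1000) = 13.3 m/s.

13.3 m/s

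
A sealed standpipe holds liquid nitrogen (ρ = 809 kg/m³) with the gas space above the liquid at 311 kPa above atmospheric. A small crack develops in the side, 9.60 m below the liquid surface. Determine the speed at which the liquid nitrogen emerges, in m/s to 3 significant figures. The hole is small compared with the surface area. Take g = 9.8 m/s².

Take point 1 at the surface (v₁ ≈ 0) and point 2 at the hole (at atmospheric pressure). Bernoulli: P₁ + ρg h = P_atm + ½ρv₂².
With P₁ − P_atm = 311000 Pa, v₂ = √(2gh + 2ΔP/ρ) = √(2·9.8·9.60 + 2·311000/809) = 30.9 m/s.

v ≈ 30.9 m/s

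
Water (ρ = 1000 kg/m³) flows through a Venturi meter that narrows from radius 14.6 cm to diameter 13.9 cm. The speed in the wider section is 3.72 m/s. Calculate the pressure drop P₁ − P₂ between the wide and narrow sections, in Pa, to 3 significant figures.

The volume flow rate is constant, so v₂ = (A₁/A₂)v₁ = (670/152)·3.72 = 16.4 m/s.
With no height change, Bernoulli's equation is P₁ + ½ρv₁² = P₂ + ½ρv₂².
P₁ − P₂ = ½·1000·(16.4² − 3.72²) = ½·1000·256 = 128000 Pa.

ΔP = 128000 Pa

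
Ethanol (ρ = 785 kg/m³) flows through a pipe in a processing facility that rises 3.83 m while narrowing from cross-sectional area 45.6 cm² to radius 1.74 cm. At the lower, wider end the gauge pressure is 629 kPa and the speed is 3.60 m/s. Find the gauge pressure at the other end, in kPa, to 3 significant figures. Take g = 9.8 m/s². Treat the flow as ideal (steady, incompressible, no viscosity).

By continuity, v₂ = v₁·A₁/A₂ = 3.60·(45.6/9.51) = 17.3 m/s.
Applying Bernoulli between the two ends and solving for P₂: P₂ = P₁ + ½ρ(v₁² − v₂²) − ρgΔh.
P₂ = 629000 + ½·785·(3.60² − 17.3²) − 785·9.8·(+3.83) = 629000 + (-112000) − (29500) = 488000 Pa.

P₂ ≈ 488 kPa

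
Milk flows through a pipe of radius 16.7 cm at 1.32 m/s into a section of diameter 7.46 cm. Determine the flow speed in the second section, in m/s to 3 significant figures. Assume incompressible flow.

v₂ = 26.5 m/s

Continuity gives A₁v₁ = A₂v₂, so v₂ = (876 cm²)/(43.7 cm²) × 1.32 m/s = 26.5 m/s.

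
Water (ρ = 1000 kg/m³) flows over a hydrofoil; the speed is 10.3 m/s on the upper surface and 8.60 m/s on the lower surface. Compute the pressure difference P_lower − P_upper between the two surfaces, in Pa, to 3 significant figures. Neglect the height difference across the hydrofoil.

With negligible Δh, P + ½ρv² is constant, so P_low − P_up = ½ρ(v_up² − v_low²).
ΔP = ½·1000·(10.3² − 8.60²) = 16100 Pa.

ΔP ≈ 16100 Pa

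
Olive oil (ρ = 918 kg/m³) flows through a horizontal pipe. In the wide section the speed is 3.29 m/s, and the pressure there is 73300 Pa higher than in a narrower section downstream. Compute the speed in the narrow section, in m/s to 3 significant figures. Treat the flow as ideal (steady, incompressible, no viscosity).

v₂ = 13.1 m/s

Along the level pipe P + ½ρv² is conserved, hence v₂² = v₁² + 2(P₁ − P₂)/ρ.
v₂ = √(3.29² + 2·73300/918) = √(10.8 + 160) = 13.1 m/s.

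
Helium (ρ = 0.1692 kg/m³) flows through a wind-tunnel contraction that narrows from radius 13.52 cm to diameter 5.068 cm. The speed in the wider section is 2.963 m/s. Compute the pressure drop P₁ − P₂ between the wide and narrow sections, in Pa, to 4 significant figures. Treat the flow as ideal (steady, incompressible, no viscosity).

ΔP ≈ 601.1 Pa

The volume flow rate is constant, so v₂ = (A₁/A₂)v₁ = (574.3/20.17)·2.963 = 84.35 m/s.
Bernoulli (h₁ = h₂): P₁ − P₂ = ½ρ(v₂² − v₁²).
P₁ − P₂ = ½·0.1692·(84.35² − 2.963²) = ½·0.1692·7106 = 601.1 Pa.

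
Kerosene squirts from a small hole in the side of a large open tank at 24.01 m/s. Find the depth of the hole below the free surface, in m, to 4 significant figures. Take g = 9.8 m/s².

h ≈ 29.41 m

Torricelli: v = √(2gh), so h = v²/(2g).
h = 24.01²/(2·9.8) = 576.5/19.60 = 29.41 m.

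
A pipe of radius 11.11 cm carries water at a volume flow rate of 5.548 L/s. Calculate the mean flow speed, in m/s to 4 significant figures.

Q = 5.548 L/s = 0.005548 m³/s.
v = Q/A = 0.005548 / 0.03878 = 0.1431 m/s.

v = 0.1431 m/s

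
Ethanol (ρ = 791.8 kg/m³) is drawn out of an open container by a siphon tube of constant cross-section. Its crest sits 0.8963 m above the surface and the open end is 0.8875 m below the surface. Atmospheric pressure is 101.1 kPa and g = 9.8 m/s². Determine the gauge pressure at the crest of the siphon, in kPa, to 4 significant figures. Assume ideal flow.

P_gauge = -13.84 kPa

Bernoulli surface→outlet gives ½v² = g·h_out, so v = √(2·9.8·0.8875) = 4.171 m/s.
Continuity keeps v the same throughout the tube; from surface to crest, P_atm + 0 = P_top + ½ρv² + ρg·h_top.
P_top = 101100 − ½·791.8·4.171² − 791.8·9.8·0.8963 = 87260 Pa. So P_gauge = P_top − P_atm = -13840 Pa.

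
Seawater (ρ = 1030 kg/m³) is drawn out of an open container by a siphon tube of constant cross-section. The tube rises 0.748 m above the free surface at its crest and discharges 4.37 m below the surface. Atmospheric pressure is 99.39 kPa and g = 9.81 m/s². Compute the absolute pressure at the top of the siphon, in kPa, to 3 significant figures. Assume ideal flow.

From the surface to the outlet (both open to atmosphere, surface at rest): v = √(2g·h_out) = √(2·9.81·4.37) = 9.26 m/s.
The bore is uniform, so the speed at the crest is the same v. Bernoulli surface→crest: P_atm = P_top + ½ρv² + ρg·h_top.
P_top = 99390 − ½·1030·9.26² − 1030·9.81·0.748 = 47700 Pa.

47.7 kPa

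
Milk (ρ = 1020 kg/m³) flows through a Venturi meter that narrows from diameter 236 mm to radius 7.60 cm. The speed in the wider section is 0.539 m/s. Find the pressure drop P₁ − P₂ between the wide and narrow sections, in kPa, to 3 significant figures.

ΔP = 0.713 kPa

By continuity, v₂ = v₁·A₁/A₂ = 0.539·(437/181) = 1.30 m/s.
With no height change, Bernoulli's equation is P₁ + ½ρv₁² = P₂ + ½ρv₂².
P₁ − P₂ = ½·1020·(1.30² − 0.539²) = ½·1020·1.40 = 713 Pa.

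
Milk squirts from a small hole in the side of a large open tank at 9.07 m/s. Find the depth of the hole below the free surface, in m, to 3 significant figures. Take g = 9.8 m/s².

Inverting v = √(2gh) gives h = v² / 2g.
h = 9.07²/(2·9.8) = 82.3/19.60 = 4.20 m.

h ≈ 4.20 m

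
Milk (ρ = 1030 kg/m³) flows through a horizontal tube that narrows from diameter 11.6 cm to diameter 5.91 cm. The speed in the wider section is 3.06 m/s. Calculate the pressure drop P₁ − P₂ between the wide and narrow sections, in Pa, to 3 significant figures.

ΔP = 66700 Pa

By continuity, v₂ = v₁·A₁/A₂ = 3.06·(106/27.4) = 11.8 m/s.
With no height change, Bernoulli's equation is P₁ + ½ρv₁² = P₂ + ½ρv₂².
P₁ − P₂ = ½·1030·(11.8² − 3.06²) = ½·1030·130 = 66700 Pa.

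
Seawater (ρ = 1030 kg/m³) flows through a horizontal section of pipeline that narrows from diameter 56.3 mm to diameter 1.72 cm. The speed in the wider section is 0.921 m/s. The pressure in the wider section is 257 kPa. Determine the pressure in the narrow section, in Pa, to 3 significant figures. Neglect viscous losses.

Continuity gives A₁v₁ = A₂v₂, so v₂ = (24.9 cm²)/(2.32 cm²) × 0.921 m/s = 9.87 m/s.
With no height change, Bernoulli's equation is P₁ + ½ρv₁² = P₂ + ½ρv₂².
P₂ = P₁ − ½ρ(v₂² − v₁²) = 257000 − ½·1030·(9.87² − 0.921²) = 257000 − 49700 = 207000 Pa.

P₂ ≈ 207000 Pa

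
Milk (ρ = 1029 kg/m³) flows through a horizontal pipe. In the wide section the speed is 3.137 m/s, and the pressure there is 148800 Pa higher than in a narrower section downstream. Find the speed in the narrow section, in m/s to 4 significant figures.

v₂ ≈ 17.29 m/s

With h₁ = h₂, rearranging Bernoulli gives v₂ = √(v₁² + 2ΔP/ρ).
v₂ = √(3.137² + 2·148800/1029) = √(9.841 + 289.2) = 17.29 m/s.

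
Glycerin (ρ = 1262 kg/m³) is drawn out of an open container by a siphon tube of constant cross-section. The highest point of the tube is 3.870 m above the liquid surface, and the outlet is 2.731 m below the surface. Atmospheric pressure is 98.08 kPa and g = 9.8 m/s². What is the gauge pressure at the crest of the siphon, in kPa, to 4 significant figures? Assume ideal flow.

-81.64 kPa

Bernoulli surface→outlet gives ½v² = g·h_out, so v = √(2·9.8·2.731) = 7.316 m/s.
The bore is uniform, so the speed at the crest is the same v. Bernoulli surface→crest: P_atm = P_top + ½ρv² + ρg·h_top.
P_top = 98080 − ½·1262·7.316² − 1262·9.8·3.870 = 16440 Pa. So P_gauge = P_top − P_atm = -81640 Pa.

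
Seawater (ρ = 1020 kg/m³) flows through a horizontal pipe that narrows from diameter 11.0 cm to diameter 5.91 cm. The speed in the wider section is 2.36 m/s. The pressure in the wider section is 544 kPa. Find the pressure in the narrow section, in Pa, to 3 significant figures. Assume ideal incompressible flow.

513000 Pa

Mass conservation (A₁v₁ = A₂v₂) gives v₂ = 2.36 × 95.0/27.4 = 8.18 m/s.
With no height change, Bernoulli's equation is P₁ + ½ρv₁² = P₂ + ½ρv₂².
P₂ = P₁ − ½ρ(v₂² − v₁²) = 544000 − ½·1020·(8.18² − 2.36²) = 544000 − 31200 = 513000 Pa.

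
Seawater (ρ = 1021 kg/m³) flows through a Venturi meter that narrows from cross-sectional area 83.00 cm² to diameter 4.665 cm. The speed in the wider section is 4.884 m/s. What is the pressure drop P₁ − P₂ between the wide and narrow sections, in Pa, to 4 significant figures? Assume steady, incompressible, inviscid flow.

By continuity, v₂ = v₁·A₁/A₂ = 4.884·(83.00/17.09) = 23.72 m/s.
Bernoulli (h₁ = h₂): P₁ − P₂ = ½ρ(v₂² − v₁²).
P₁ − P₂ = ½·1021·(23.72² − 4.884²) = ½·1021·538.6 = 275000 Pa.

275000 Pa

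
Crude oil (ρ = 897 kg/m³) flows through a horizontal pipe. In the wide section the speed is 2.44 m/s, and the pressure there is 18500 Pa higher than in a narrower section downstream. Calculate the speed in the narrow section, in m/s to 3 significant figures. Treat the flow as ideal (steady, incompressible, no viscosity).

v₂ ≈ 6.87 m/s

Horizontal Bernoulli: P₁ + ½ρv₁² = P₂ + ½ρv₂², so v₂² = v₁² + 2(P₁ − P₂)/ρ.
v₂ = √(2.44² + 2·18500/897) = √(5.95 + 41.2) = 6.87 m/s.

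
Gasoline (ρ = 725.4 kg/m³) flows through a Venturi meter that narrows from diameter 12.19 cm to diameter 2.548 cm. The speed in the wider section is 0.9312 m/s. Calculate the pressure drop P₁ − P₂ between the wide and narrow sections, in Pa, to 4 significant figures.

ΔP ≈ 164400 Pa

Continuity gives A₁v₁ = A₂v₂, so v₂ = (116.7 cm²)/(5.099 cm²) × 0.9312 m/s = 21.31 m/s.
Bernoulli (h₁ = h₂): P₁ − P₂ = ½ρ(v₂² − v₁²).
P₁ − P₂ = ½·725.4·(21.31² − 0.9312²) = ½·725.4·453.4 = 164400 Pa.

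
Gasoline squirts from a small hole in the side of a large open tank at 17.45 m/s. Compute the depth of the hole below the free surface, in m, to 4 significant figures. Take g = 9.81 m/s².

Inverting v = √(2gh) gives h = v² / 2g.
h = 17.45²/(2·9.81) = 304.5/19.62 = 15.52 m.

h = 15.52 m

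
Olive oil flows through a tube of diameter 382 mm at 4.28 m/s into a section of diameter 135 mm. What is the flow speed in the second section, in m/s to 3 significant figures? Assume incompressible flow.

v₂ ≈ 34.3 m/s

The volume flow rate is constant, so v₂ = (A₁/A₂)v₁ = (1150/143)·4.28 = 34.3 m/s.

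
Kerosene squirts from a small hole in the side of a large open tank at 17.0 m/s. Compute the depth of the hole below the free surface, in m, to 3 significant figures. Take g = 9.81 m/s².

h ≈ 14.7 m

Inverting v = √(2gh) gives h = v² / 2g.
h = 17.0²/(2·9.81) = 289/19.62 = 14.7 m.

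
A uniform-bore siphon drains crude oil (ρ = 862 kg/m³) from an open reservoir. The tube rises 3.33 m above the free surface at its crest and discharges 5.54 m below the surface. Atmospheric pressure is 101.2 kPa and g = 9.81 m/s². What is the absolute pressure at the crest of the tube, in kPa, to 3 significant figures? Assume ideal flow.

The outlet speed comes from Torricelli: v = √(2g·5.54) = 10.4 m/s.
Continuity keeps v the same throughout the tube; from surface to crest, P_atm + 0 = P_top + ½ρv² + ρg·h_top.
P_top = 101200 − ½·862·10.4² − 862·9.81·3.33 = 26200 Pa.

P_top ≈ 26.2 kPa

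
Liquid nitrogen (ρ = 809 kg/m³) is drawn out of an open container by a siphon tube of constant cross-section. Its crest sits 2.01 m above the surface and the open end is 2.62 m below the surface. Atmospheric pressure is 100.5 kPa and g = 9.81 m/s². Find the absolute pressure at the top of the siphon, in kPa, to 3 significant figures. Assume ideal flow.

63.8 kPa

Bernoulli surface→outlet gives ½v² = g·h_out, so v = √(2·9.81·2.62) = 7.17 m/s.
The bore is uniform, so the speed at the crest is the same v. Bernoulli surface→crest: P_atm = P_top + ½ρv² + ρg·h_top.
P_top = 100500 − ½·809·7.17² − 809·9.81·2.01 = 63800 Pa.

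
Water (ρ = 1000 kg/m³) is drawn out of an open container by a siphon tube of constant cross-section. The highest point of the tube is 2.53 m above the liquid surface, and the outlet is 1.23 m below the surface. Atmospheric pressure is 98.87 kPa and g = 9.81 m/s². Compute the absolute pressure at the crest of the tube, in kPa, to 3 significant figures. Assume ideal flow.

P_top = 62.0 kPa

From the surface to the outlet (both open to atmosphere, surface at rest): v = √(2g·h_out) = √(2·9.81·1.23) = 4.91 m/s.
The bore is uniform, so the speed at the crest is the same v. Bernoulli surface→crest: P_atm = P_top + ½ρv² + ρg·h_top.
P_top = 98870 − ½·1000·4.91² − 1000·9.81·2.53 = 62000 Pa.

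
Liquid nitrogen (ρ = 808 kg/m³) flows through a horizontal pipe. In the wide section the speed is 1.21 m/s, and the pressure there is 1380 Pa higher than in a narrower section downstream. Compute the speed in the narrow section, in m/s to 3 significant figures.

Along the level pipe P + ½ρv² is conserved, hence v₂² = v₁² + 2(P₁ − P₂)/ρ.
v₂ = √(1.21² + 2·1380/808) = √(1.46 + 3.42) = 2.21 m/s.

v₂ ≈ 2.21 m/s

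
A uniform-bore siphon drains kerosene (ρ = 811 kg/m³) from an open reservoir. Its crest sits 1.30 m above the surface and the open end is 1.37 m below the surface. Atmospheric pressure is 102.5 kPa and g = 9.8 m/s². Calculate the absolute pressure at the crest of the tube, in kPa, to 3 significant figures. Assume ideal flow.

P_top ≈ 81.3 kPa

Bernoulli surface→outlet gives ½v² = g·h_out, so v = √(2·9.8·1.37) = 5.18 m/s.
The bore is uniform, so the speed at the crest is the same v. Bernoulli surface→crest: P_atm = P_top + ½ρv² + ρg·h_top.
P_top = 102500 − ½·811·5.18² − 811·9.8·1.30 = 81300 Pa.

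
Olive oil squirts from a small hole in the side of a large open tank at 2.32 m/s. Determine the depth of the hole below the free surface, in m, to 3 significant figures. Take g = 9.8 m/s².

0.275 m

Inverting v = √(2gh) gives h = v² / 2g.
h = 2.32²/(2·9.8) = 5.38/19.60 = 0.275 m.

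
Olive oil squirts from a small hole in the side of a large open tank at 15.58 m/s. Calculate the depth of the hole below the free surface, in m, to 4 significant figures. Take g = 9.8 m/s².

Torricelli: v = √(2gh), so h = v²/(2g).
h = 15.58²/(2·9.8) = 242.7/19.60 = 12.38 m.

h ≈ 12.38 m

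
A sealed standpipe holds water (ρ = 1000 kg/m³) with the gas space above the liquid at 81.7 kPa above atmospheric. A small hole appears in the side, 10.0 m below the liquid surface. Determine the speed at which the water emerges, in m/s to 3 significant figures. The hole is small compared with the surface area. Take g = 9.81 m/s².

19.0 m/s

Take point 1 at the surface (v₁ ≈ 0) and point 2 at the hole (at atmospheric pressure). Bernoulli: P₁ + ρg h = P_atm + ½ρv₂².
With P₁ − P_atm = 81700 Pa, v₂ = √(2gh + 2ΔP/ρ) = √(2·9.81·10.0 + 2·81700/1000) = 19.0 m/s.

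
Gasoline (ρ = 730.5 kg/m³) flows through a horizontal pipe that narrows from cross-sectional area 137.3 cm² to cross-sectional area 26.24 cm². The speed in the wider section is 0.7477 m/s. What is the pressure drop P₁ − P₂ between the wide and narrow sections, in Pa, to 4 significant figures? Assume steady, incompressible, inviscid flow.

By continuity, v₂ = v₁·A₁/A₂ = 0.7477·(137.3/26.24) = 3.912 m/s.
Bernoulli (h₁ = h₂): P₁ − P₂ = ½ρ(v₂² − v₁²).
P₁ − P₂ = ½·730.5·(3.912² − 0.7477²) = ½·730.5·14.75 = 5386 Pa.

ΔP ≈ 5386 Pa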